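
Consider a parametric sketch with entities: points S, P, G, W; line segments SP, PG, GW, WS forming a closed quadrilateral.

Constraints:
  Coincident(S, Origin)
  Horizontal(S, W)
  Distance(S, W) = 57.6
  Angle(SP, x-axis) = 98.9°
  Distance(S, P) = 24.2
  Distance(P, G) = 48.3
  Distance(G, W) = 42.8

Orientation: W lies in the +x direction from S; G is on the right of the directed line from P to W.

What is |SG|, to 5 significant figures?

26.687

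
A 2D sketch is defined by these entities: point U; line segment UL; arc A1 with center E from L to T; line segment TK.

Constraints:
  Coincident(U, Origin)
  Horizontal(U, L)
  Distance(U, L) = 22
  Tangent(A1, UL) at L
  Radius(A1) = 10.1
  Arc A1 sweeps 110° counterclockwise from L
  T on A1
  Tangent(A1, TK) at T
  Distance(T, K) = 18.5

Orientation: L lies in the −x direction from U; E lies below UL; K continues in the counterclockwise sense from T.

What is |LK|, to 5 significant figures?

31.100

U is at the origin; UL is horizontal with |UL| = 22.0 and L on the −x side, so L = (-22.000, 0.0000). The tangent condition forces EL to be normal to UL, so E = L + (0, -10.1) = (-22.000, -10.100). On A1, L sits at bearing 90° from E; a 110° counterclockwise sweep puts T at bearing 200°, so T = E + 10.1·(cos 200°, sin 200°) = (-31.491, -13.554). The tangent condition forces ET to be normal to TK, so TK runs along (−sin 200°, cos 200°); with |TK| = 18.5, K = (-25.164, -30.939). Then |LK| = |K − L| = 31.100.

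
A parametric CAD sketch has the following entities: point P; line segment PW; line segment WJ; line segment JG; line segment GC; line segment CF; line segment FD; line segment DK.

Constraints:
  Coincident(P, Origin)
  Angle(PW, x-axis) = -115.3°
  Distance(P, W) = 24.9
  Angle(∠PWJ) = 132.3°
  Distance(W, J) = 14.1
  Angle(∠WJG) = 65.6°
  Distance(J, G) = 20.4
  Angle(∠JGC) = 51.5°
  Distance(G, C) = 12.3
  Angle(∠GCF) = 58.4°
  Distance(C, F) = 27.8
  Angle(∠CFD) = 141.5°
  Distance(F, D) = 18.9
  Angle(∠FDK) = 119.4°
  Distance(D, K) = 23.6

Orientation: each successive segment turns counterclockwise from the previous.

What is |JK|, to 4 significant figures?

50.64

P is at the origin; PW runs at -115.3° with length 24.9, so W = (-10.64, -22.51). ∠PWJ = 132.3° gives WJ at -67.60° from the x-axis; with |WJ| = 14.1, J = (-5.268, -35.55). ∠WJG = 65.6° gives JG at 46.80° from the x-axis; with |JG| = 20.4, G = (8.697, -20.68). ∠JGC = 51.5° gives GC at 175.3° from the x-axis; with |GC| = 12.3, C = (-3.562, -19.67). ∠GCF = 58.4° gives CF at -63.10° from the x-axis; with |CF| = 27.8, F = (9.016, -44.46). ∠CFD = 141.5° gives FD at -24.60° from the x-axis; with |FD| = 18.9, D = (26.20, -52.33). ∠FDK = 119.4° gives DK at 36.00° from the x-axis; with |DK| = 23.6, K = (45.29, -38.46). Then |JK| = |K − J| = 50.64.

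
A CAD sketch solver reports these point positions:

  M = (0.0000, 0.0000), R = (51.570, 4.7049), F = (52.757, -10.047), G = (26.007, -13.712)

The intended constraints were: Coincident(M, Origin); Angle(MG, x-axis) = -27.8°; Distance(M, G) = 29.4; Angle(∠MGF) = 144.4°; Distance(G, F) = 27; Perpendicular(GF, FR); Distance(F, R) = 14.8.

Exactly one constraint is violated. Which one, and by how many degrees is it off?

Perpendicular(GF, FR) — off by 3.20°.

M = (0.00, 0.00) ✓; MG at -27.80° ✓; |MG| = 29.40 ✓; ∠MGF = 144.4° ✓; |GF| = 27.00 ✓; ∠(GF, FR) = 86.80° ✗; |FR| = 14.80 ✓.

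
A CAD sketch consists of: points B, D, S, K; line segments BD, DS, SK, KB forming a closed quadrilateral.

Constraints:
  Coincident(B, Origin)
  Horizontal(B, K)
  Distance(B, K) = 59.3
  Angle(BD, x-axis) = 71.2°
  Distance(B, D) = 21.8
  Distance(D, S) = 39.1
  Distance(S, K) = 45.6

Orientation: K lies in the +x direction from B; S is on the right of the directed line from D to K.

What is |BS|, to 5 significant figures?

24.188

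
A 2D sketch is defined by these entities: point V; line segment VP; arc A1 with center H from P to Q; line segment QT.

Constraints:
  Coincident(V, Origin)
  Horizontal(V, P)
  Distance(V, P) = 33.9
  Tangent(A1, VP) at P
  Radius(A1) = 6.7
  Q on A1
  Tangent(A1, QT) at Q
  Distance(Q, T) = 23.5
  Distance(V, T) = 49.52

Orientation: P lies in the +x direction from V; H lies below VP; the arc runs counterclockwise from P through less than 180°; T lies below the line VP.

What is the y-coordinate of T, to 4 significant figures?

-30.61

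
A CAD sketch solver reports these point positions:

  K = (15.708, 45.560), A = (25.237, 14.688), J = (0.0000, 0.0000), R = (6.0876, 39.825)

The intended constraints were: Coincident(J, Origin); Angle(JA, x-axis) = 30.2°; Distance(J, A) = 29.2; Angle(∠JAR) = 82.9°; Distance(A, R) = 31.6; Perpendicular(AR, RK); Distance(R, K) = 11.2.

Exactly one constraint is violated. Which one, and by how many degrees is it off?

Perpendicular(AR, RK) — off by 6.50°.

J = (0.00, 0.00) ✓; JA at 30.20° ✓; |JA| = 29.20 ✓; ∠JAR = 82.90° ✓; |AR| = 31.60 ✓; ∠(AR, RK) = 96.50° ✗; |RK| = 11.20 ✓.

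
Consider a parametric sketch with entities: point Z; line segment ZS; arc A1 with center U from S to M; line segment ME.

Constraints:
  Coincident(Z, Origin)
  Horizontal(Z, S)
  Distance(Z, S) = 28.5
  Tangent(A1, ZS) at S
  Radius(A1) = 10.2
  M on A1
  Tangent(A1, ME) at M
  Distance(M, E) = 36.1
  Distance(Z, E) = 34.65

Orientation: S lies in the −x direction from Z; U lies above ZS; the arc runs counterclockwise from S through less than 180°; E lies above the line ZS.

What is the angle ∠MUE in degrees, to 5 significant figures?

74.222°

Checks: |UM| = 10.20 ✓; ∠(UM, ME) = 90.00° ✓; |ME| = 36.10 ✓; |ZE| = 34.65 ✓.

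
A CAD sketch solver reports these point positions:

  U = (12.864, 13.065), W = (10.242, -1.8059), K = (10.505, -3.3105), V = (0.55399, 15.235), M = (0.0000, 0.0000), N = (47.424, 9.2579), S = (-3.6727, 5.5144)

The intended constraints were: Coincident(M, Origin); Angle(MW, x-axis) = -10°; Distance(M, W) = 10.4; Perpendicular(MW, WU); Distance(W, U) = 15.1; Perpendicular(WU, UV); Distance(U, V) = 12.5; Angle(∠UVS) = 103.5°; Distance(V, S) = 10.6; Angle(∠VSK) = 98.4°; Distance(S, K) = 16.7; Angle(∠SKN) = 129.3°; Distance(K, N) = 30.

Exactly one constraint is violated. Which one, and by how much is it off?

Distance(K, N) = 30 — off by 9.00.

M = (0.00, 0.00) ✓; MW at -10.00° ✓; |MW| = 10.40 ✓; ∠(MW, WU) = 90.00° ✓; |WU| = 15.10 ✓; ∠(WU, UV) = 90.00° ✓; |UV| = 12.50 ✓; ∠UVS = 103.5° ✓; |VS| = 10.60 ✓; ∠VSK = 98.40° ✓; |SK| = 16.70 ✓; ∠SKN = 129.3° ✓; |KN| = 39.00 ✗.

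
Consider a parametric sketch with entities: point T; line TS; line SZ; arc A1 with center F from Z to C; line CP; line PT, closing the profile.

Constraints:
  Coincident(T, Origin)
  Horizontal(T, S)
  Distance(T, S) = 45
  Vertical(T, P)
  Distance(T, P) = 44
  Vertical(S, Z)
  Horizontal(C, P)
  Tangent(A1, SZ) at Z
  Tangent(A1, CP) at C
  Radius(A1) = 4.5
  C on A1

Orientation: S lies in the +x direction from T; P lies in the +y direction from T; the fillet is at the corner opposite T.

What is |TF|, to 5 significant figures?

56.573

T and P share the same x with |TP| = 44.0 and P on the +y side, so P = (0.0000, 44.000). The virtual corner opposite T is at (45.000, 44.000). Since A1 is tangent to SZ there, FZ ⟂ SZ and A1 meets CP tangentially, so FC is at right angles to CP, with radius 4.5, so the center F sits 4.5 in from both sides at F = (40.500, 39.500). Then |TF| = |F − T| = 56.573.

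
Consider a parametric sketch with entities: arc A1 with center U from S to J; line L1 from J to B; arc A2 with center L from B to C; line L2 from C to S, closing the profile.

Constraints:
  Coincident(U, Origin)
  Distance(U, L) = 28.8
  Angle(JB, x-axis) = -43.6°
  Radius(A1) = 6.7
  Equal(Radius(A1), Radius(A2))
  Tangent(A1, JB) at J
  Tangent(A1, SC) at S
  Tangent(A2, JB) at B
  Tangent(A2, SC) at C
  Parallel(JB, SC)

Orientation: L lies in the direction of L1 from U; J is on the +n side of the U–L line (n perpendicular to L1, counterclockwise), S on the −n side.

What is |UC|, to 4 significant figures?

29.57

Tangency of A1 to both parallel lines with radius 6.7 puts J and S at U ± 6.7·n: J = (4.620, 4.852), S = (-4.620, -4.852). Equal radii place B and C the same way about L: B = L + 6.7·n = (25.48, -15.01), C = L − 6.7·n = (16.24, -24.71). Then |UC| = |C − U| = 29.57.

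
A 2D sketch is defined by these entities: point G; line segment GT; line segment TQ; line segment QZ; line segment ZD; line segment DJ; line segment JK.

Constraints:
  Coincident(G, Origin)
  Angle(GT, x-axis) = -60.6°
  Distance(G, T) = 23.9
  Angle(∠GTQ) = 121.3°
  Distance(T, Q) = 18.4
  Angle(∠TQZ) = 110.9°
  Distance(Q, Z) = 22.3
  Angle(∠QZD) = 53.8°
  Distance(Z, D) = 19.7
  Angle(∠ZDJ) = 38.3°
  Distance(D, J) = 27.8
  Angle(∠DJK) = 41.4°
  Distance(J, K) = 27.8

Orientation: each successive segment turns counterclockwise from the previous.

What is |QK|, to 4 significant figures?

29.95

∠ZDJ = 38.3° gives DJ at -24.90° from the x-axis; with |DJ| = 27.8, J = (44.82, -17.14). ∠DJK = 41.4° gives JK at 113.7° from the x-axis; with |JK| = 27.8, K = (33.64, 8.311). Then |QK| = |K − Q| = 29.95.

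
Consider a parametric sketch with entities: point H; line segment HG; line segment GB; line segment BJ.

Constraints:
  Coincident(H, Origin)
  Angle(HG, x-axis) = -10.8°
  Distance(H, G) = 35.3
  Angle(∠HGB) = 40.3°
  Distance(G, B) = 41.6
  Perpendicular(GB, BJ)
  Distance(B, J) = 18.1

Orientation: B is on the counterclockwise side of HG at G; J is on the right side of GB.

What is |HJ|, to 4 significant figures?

43.48

H is at the origin; HG runs at -10.8° with length 35.3, so G = 35.3·(cos -10.8°, sin -10.8°) = (34.67, -6.615). ∠HGB = 40.3°, so GB runs at -10.8° + (180° − 40.3°) = 128.9° from the x-axis; with |GB| = 41.6, B = G + 41.6·(cos 128.9°, sin 128.9°) = (8.551, 25.76). GB is perpendicular to BJ; with |BJ| = 18.1 on the right of GB, J = B + 18.1·(0.7782, 0.6280) = (22.64, 37.13). Then |HJ| = |J − H| = 43.48.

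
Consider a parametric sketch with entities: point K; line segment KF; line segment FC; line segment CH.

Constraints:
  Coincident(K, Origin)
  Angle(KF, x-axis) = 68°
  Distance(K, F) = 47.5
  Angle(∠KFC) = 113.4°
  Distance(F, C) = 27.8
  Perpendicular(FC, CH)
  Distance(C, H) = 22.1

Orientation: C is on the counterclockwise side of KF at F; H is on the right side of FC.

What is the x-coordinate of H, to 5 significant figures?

14.010

∠KFC = 113.4°, so FC runs at 68.0° + (180° − 113.4°) = 134.60° from the x-axis; with |FC| = 27.8, C = F + 27.8·(cos 134.60°, sin 134.60°) = (-1.7260, 63.836). FC ⟂ CH; with |CH| = 22.1 on the right of FC, H = C + 22.1·(0.71203, 0.70215) = (14.010, 79.353). So H.x = 14.010.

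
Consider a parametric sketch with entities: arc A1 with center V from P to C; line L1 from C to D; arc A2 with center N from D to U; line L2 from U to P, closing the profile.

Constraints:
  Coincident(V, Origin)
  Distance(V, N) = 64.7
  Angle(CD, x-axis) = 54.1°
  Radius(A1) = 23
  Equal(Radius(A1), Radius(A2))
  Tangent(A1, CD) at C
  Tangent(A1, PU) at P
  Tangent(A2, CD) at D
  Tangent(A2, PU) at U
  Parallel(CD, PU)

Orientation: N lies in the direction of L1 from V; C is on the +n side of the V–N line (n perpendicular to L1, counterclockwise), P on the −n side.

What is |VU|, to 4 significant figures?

68.67

The slot axis is L1's direction at 54.1°, so u = (cos 54.1°, sin 54.1°) = (0.5864, 0.8100) and n = (−sin 54.1°, cos 54.1°) = (-0.8100, 0.5864). V is at the origin and N lies 64.7 along u from V, so N = 64.7·u = (37.94, 52.41). Tangency of A1 to both parallel lines with radius 23.0 puts C and P at V ± 23.0·n: C = (-18.63, 13.49), P = (18.63, -13.49). Equal radii place D and U the same way about N: D = N + 23.0·n = (19.31, 65.90), U = N − 23.0·n = (56.57, 38.92). Then |VU| = |U − V| = 68.67.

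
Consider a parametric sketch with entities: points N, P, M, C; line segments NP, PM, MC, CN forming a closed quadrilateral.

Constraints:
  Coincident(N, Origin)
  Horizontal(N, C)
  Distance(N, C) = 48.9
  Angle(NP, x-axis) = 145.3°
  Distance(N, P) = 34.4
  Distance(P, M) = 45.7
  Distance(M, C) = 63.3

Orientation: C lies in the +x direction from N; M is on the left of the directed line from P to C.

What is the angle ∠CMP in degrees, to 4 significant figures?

92.43°

Checks: |PM| = 45.70 ✓; |MC| = 63.30 ✓.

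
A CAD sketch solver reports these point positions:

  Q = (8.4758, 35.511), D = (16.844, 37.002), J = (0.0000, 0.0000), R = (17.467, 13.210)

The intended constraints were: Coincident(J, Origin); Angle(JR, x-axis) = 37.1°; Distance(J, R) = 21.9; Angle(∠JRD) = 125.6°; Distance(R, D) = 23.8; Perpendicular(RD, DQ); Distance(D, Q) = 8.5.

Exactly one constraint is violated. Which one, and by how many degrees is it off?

Perpendicular(RD, DQ) — off by 8.60°.

J = (0.00, 0.00) ✓; JR at 37.10° ✓; |JR| = 21.90 ✓; ∠JRD = 125.6° ✓; |RD| = 23.80 ✓; ∠(RD, DQ) = 98.60° ✗; |DQ| = 8.500 ✓.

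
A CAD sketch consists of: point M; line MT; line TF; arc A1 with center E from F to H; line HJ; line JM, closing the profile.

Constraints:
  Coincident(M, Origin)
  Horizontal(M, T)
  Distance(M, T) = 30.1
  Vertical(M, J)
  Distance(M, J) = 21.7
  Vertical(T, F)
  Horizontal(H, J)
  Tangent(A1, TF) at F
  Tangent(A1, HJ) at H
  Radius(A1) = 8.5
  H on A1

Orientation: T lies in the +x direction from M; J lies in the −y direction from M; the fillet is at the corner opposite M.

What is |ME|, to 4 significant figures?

25.31

M and J share the same x with |MJ| = 21.7 and J on the −y side, so J = (0.000, -21.70). The virtual corner opposite M is at (30.10, -21.70). Since A1 is tangent to TF there, EF ⟂ TF and the tangent condition forces EH to be normal to HJ, with radius 8.5, so the center E sits 8.5 in from both sides at E = (21.60, -13.20). Then |ME| = |E − M| = 25.31.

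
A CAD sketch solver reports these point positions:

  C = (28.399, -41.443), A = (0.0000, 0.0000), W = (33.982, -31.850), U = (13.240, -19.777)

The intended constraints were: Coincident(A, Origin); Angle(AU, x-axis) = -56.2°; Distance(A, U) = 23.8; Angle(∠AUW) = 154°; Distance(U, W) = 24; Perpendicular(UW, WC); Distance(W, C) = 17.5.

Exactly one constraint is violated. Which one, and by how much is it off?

Distance(W, C) = 17.5 — off by 6.40.

A = (0.00, 0.00) ✓; AU at -56.20° ✓; |AU| = 23.80 ✓; ∠AUW = 154.0° ✓; |UW| = 24.00 ✓; ∠(UW, WC) = 90.00° ✓; |WC| = 11.10 ✗.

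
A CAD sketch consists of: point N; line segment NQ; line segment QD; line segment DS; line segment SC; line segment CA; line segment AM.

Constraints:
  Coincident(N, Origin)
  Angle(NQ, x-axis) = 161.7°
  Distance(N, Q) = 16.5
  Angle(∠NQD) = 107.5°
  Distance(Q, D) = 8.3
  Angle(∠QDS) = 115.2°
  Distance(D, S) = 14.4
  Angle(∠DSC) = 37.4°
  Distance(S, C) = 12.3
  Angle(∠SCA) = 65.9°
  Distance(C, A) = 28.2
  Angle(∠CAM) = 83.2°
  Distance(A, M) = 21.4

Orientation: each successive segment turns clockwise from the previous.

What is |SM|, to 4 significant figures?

22.95

∠SCA = 65.9° gives CA at 127.7° from the x-axis; with |CA| = 28.2, A = (-25.49, 30.90). ∠CAM = 83.2° gives AM at 30.90° from the x-axis; with |AM| = 21.4, M = (-7.131, 41.89). Then |SM| = |M − S| = 22.95.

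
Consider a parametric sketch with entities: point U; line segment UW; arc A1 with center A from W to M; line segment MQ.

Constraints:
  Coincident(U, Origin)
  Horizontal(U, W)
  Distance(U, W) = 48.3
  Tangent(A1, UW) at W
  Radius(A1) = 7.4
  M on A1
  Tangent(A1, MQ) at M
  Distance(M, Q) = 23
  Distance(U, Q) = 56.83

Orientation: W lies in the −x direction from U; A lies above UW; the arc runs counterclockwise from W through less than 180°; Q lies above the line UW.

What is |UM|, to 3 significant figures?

42.2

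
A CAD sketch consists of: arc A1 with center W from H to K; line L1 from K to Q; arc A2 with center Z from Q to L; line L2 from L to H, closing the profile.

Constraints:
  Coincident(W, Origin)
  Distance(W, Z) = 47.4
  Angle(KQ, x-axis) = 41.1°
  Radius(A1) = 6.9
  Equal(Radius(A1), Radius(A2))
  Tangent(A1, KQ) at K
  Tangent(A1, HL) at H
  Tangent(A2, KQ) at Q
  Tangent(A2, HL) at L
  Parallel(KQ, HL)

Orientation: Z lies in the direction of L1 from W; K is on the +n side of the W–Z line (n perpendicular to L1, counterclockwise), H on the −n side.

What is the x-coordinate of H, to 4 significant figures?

4.536

The slot axis is L1's direction at 41.1°, so u = (cos 41.1°, sin 41.1°) = (0.7536, 0.6574) and n = (−sin 41.1°, cos 41.1°) = (-0.6574, 0.7536). W is at the origin and Z lies 47.4 along u from W, so Z = 47.4·u = (35.72, 31.16). Tangency of A1 to both parallel lines with radius 6.9 puts K and H at W ± 6.9·n: K = (-4.536, 5.200), H = (4.536, -5.200). So H.x = 4.536.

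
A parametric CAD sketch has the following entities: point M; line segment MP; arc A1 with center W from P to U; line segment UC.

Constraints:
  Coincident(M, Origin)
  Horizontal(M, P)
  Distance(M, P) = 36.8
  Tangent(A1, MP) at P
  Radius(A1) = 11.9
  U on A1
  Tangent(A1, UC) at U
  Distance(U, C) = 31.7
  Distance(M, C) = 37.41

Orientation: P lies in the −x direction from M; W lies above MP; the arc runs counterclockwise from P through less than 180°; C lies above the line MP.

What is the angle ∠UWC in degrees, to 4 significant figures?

69.42°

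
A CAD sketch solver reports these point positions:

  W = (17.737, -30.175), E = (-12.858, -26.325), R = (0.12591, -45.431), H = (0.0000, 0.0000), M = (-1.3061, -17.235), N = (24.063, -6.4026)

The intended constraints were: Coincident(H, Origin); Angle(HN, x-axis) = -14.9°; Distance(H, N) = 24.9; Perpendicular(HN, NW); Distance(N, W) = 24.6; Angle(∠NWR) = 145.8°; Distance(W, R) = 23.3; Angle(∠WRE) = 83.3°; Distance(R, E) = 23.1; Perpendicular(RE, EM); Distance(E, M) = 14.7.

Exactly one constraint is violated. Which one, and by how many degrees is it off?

Perpendicular(RE, EM) — off by 4.00°.

H = (0.00, 0.00) ✓; HN at -14.90° ✓; |HN| = 24.90 ✓; ∠(HN, NW) = 90.00° ✓; |NW| = 24.60 ✓; ∠NWR = 145.8° ✓; |WR| = 23.30 ✓; ∠WRE = 83.30° ✓; |RE| = 23.10 ✓; ∠(RE, EM) = 86.00° ✗; |EM| = 14.70 ✓.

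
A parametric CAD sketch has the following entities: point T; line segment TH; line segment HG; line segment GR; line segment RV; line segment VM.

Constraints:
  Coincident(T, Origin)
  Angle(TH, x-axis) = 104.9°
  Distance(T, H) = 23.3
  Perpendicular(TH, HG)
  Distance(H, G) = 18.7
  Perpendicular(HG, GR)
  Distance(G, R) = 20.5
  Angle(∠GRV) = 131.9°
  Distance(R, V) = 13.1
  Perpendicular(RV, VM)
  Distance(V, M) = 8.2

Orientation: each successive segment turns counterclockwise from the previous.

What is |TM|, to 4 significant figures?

3.477

T is at the origin; TH runs at 104.9° with length 23.3, so H = (-5.991, 22.52). TH is perpendicular to HG, so HG runs at -165.1°; with |HG| = 18.7, G = (-24.06, 17.71). HG ⟂ GR, so GR runs at -75.10°; with |GR| = 20.5, R = (-18.79, -2.103). ∠GRV = 131.9° gives RV at -27.00° from the x-axis; with |RV| = 13.1, V = (-7.119, -8.050). RV is perpendicular to VM, so VM runs at 63.00°; with |VM| = 8.2, M = (-3.396, -0.7436). Then |TM| = |M − T| = 3.477.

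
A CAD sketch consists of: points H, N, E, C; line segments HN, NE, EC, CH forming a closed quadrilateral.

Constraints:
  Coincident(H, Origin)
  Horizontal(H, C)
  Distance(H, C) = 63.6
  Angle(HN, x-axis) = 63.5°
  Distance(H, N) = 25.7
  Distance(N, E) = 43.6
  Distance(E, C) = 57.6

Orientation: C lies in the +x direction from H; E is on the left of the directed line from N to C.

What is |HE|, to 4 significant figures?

68.42

H is at the origin; HC is horizontal with |HC| = 63.6 and C in +x, so C = (63.6, 0). HN runs at 63.5° with |HN| = 25.7, so N = (11.47, 23.00). E is determined by |NE| = 43.6 and |EC| = 57.6 together: it lies at the intersection of circle(N, 43.6) and circle(C, 57.6). With |NC| = 56.98, the foot of the radical line on NC is 16.06 from N and the perpendicular offset is √(43.6² − 16.06²) = 40.54. Taking the left-of-NC solution: E = (42.52, 53.60).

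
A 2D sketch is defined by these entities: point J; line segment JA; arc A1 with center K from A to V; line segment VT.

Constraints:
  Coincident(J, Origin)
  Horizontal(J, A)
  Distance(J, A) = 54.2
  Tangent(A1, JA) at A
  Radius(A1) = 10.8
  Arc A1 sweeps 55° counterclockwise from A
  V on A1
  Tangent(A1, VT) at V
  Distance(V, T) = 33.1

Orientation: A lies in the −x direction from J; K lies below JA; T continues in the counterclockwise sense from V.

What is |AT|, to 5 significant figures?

42.199

On A1, A sits at bearing 90° from K; a 55° counterclockwise sweep puts V at bearing 145°, so V = K + 10.8·(cos 145°, sin 145°) = (-63.047, -4.6054). The tangent condition forces KV to be normal to VT, so VT runs along (−sin 145°, cos 145°); with |VT| = 33.1, T = (-82.032, -31.719). Then |AT| = |T − A| = 42.199.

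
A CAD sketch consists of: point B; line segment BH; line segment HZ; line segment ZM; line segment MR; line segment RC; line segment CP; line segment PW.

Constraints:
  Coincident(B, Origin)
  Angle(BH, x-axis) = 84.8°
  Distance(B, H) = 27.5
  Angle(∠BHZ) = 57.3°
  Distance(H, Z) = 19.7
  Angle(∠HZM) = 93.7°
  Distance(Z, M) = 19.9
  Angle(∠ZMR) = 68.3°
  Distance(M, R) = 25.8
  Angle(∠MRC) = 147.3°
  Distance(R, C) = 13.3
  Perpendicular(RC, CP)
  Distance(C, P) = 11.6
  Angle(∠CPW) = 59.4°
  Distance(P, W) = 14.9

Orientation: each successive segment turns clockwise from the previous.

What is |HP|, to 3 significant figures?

6.49

∠MRC = 147.3° gives RC at 91.4° from the x-axis; with |RC| = 13.3, C = (-7.94, 33.5). RC is perpendicular to CP, so CP runs at 1.40°; with |CP| = 11.6, P = (3.66, 33.8). Then |HP| = |P − H| = 6.49.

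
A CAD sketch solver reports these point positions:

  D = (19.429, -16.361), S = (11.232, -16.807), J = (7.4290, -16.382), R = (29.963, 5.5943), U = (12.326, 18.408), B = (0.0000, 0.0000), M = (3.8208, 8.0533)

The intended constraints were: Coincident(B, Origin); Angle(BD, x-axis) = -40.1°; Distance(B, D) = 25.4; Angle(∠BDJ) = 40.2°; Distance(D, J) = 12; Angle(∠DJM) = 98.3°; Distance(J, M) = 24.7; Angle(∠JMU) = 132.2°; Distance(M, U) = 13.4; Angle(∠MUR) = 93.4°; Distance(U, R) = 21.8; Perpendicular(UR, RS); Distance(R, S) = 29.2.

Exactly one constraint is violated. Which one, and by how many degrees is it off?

Perpendicular(UR, RS) — off by 3.90°.

B = (0.00, 0.00) ✓; BD at -40.10° ✓; |BD| = 25.40 ✓; ∠BDJ = 40.20° ✓; |DJ| = 12.00 ✓; ∠DJM = 98.30° ✓; |JM| = 24.70 ✓; ∠JMU = 132.2° ✓; |MU| = 13.40 ✓; ∠MUR = 93.40° ✓; |UR| = 21.80 ✓; ∠(UR, RS) = 93.90° ✗; |RS| = 29.20 ✓.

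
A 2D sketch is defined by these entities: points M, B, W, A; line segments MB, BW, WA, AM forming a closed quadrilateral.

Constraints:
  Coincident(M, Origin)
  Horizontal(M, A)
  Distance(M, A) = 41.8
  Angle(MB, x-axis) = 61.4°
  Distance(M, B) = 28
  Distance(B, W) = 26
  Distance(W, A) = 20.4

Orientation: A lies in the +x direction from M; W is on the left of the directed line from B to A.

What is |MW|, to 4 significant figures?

43.96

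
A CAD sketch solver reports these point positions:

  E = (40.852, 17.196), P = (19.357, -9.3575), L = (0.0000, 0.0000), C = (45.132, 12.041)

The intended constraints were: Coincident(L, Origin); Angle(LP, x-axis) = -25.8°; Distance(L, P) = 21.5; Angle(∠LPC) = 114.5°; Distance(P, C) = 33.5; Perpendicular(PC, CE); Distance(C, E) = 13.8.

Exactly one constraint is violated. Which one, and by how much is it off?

Distance(C, E) = 13.8 — off by 7.10.

L = (0.00, 0.00) ✓; LP at -25.80° ✓; |LP| = 21.50 ✓; ∠LPC = 114.5° ✓; |PC| = 33.50 ✓; ∠(PC, CE) = 90.00° ✓; |CE| = 6.700 ✗.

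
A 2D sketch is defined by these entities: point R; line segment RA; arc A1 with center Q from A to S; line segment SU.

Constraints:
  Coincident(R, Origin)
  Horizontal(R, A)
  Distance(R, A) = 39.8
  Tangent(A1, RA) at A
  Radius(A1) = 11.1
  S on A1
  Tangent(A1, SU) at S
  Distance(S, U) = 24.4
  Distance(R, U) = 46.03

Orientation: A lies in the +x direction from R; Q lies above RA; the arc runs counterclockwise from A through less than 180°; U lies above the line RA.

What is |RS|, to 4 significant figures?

51.04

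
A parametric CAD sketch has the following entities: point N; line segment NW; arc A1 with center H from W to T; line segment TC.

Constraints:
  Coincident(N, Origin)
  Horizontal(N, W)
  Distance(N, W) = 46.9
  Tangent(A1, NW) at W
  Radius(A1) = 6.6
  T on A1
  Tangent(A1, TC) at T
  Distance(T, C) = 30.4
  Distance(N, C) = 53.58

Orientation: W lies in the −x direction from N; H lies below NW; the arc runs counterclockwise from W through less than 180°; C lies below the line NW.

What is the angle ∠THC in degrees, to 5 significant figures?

77.751°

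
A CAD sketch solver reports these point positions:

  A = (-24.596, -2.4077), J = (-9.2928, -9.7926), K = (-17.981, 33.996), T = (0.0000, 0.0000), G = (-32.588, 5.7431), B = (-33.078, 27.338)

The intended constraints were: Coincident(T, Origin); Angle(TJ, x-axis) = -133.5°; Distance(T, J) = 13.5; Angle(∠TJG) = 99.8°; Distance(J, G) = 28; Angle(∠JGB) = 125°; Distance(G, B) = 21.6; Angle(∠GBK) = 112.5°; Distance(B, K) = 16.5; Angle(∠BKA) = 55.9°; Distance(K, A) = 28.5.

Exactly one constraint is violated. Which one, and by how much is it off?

Distance(K, A) = 28.5 — off by 8.50.

T = (0.00, 0.00) ✓; TJ at -133.5° ✓; |TJ| = 13.50 ✓; ∠TJG = 99.80° ✓; |JG| = 28.00 ✓; ∠JGB = 125.0° ✓; |GB| = 21.60 ✓; ∠GBK = 112.5° ✓; |BK| = 16.50 ✓; ∠BKA = 55.90° ✓; |KA| = 37.00 ✗.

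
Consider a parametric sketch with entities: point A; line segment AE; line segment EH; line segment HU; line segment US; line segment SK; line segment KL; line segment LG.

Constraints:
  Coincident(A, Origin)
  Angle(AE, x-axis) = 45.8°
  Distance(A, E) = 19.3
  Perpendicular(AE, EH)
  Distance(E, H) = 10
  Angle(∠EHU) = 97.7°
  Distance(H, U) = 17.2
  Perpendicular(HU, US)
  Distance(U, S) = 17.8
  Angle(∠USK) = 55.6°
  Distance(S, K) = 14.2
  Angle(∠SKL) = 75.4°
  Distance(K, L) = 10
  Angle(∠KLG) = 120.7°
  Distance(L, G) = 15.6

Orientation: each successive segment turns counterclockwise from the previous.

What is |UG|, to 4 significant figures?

13.38

A is at the origin; AE runs at 45.8° with length 19.3, so E = (13.46, 13.84). AE ⟂ EH, so EH runs at 135.8°; with |EH| = 10.0, H = (6.286, 20.81). ∠EHU = 97.7° gives HU at -141.9° from the x-axis; with |HU| = 17.2, U = (-7.249, 10.20). The perpendicularity gives US at right angles to HU, so US runs at -51.90°; with |US| = 17.8, S = (3.734, -3.812). ∠USK = 55.6° gives SK at 72.50° from the x-axis; with |SK| = 14.2, K = (8.004, 9.730). ∠SKL = 75.4° gives KL at 177.1° from the x-axis; with |KL| = 10.0, L = (-1.983, 10.24). ∠KLG = 120.7° gives LG at -123.6° from the x-axis; with |LG| = 15.6, G = (-10.62, -2.757). Then |UG| = |G − U| = 13.38.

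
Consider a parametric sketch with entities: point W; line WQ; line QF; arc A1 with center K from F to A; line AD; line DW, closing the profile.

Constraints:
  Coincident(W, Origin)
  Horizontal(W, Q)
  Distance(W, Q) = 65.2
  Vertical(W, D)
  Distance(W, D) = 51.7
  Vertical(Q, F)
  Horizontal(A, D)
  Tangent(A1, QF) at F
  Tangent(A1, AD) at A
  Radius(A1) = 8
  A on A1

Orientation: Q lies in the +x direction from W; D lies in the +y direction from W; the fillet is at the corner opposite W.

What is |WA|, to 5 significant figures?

77.102

W is at the origin; WQ is horizontal with |WQ| = 65.2 and Q on the +x side, so Q = (65.200, 0.0000). W and D share the same x with |WD| = 51.7 and D on the +y side, so D = (0.0000, 51.700). The virtual corner opposite W is at (65.200, 51.700). The tangent condition forces KF to be normal to QF and the tangent condition forces KA to be normal to AD, with radius 8.0, so the center K sits 8.0 in from both sides at K = (57.200, 43.700). That places the tangent points at F = (65.200, 43.700) on QF and A = (57.200, 51.700) on AD. Then |WA| = |A − W| = 77.102.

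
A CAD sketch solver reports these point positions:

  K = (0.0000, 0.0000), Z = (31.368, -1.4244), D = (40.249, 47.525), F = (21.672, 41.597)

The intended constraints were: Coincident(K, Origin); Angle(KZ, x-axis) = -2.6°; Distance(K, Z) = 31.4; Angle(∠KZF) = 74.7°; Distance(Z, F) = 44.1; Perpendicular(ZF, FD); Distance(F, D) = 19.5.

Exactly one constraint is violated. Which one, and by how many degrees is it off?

Perpendicular(ZF, FD) — off by 5.00°.

K = (0.00, 0.00) ✓; KZ at -2.600° ✓; |KZ| = 31.40 ✓; ∠KZF = 74.70° ✓; |ZF| = 44.10 ✓; ∠(ZF, FD) = 85.00° ✗; |FD| = 19.50 ✓.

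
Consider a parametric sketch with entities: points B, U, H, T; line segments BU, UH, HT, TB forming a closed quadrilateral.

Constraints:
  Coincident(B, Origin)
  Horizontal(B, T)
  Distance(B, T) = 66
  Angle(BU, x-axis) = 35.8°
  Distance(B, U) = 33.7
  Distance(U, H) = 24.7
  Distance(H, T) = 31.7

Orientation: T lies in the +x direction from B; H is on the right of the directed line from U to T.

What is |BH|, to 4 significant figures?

34.76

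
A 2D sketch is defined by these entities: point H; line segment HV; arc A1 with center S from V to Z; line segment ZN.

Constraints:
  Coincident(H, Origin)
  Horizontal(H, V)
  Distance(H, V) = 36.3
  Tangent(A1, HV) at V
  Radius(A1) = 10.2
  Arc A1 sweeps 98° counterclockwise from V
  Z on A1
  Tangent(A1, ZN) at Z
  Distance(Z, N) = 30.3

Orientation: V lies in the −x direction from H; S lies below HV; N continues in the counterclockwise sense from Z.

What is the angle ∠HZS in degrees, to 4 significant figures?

6.059°

H is at the origin; H and V share the same y with |HV| = 36.3 and V on the −x side, so V = (-36.30, 0.000). A1 meets HV tangentially, so SV is at right angles to HV, so S = V + (0, -10.2) = (-36.30, -10.20). On A1, V sits at bearing 90° from S; a 98° counterclockwise sweep puts Z at bearing 188°, so Z = S + 10.2·(cos 188°, sin 188°) = (-46.40, -11.62). Then cos ∠HZS = ZH·ZS / (|ZH||ZS|), giving 6.059°.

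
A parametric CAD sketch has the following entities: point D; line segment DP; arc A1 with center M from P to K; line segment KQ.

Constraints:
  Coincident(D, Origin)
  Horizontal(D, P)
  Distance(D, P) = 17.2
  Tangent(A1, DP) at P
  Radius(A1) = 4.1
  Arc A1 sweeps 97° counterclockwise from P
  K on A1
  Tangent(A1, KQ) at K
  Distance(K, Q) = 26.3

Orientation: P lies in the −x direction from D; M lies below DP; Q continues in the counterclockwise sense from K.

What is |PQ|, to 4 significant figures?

30.72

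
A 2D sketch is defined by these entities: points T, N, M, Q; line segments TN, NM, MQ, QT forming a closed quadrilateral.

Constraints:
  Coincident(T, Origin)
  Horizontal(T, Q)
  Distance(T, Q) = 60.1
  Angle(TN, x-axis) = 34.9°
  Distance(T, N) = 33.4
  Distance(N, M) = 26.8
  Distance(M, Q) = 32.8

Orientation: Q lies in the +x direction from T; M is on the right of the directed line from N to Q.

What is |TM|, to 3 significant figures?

29.2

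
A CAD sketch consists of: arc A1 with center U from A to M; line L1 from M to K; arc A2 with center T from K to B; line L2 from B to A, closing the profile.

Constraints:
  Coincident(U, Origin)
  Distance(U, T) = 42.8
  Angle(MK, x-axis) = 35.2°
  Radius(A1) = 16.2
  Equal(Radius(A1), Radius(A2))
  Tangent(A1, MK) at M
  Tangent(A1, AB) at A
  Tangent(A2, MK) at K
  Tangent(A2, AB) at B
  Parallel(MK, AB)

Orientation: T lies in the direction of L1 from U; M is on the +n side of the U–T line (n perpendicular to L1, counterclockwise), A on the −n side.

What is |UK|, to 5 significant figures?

45.763

Tangency of A1 to both parallel lines with radius 16.2 puts M and A at U ± 16.2·n: M = (-9.3382, 13.238), A = (9.3382, -13.238). Equal radii place K and B the same way about T: K = T + 16.2·n = (25.636, 37.909), B = T − 16.2·n = (44.312, 11.434). Then |UK| = |K − U| = 45.763.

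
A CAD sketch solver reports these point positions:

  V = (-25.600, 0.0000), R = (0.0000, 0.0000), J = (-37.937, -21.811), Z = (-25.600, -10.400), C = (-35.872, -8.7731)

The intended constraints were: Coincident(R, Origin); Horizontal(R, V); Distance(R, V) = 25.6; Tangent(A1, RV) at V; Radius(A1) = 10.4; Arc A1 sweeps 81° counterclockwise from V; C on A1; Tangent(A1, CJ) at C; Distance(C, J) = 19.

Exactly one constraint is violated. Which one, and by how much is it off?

Distance(C, J) = 19 — off by 5.80.

R = (0.00, 0.00) ✓; R.y = 0.00, V.y = 0.00 ✓; |RV| = 25.60 ✓; ∠(ZV, VR) = 90.00° ✓; |ZV| = 10.40 ✓; bearing(Z→C) − bearing(Z→V) = 81.00° ✓; |ZC| = 10.40 ✓; ∠(ZC, CJ) = 90.00° ✓; |CJ| = 13.20 ✗.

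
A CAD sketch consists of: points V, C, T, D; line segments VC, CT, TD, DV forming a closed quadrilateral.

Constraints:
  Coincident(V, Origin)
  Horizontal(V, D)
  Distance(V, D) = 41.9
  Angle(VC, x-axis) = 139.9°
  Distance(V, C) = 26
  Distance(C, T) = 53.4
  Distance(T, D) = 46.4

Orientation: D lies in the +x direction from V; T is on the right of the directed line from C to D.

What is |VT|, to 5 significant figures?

30.443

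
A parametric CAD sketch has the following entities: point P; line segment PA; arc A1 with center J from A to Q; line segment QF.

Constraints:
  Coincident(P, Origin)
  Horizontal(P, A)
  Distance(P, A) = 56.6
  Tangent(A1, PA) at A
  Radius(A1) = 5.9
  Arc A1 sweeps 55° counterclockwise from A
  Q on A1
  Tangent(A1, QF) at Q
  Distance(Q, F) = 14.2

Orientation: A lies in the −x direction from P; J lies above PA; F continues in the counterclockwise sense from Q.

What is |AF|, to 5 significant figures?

19.199

On A1, A sits at bearing -90° from J; a 55° counterclockwise sweep puts Q at bearing -35°, so Q = J + 5.9·(cos -35°, sin -35°) = (-51.767, 2.5159). Tangency of A1 to QF means the radius JQ is perpendicular to QF, so QF runs along (−sin -35°, cos -35°); with |QF| = 14.2, F = (-43.622, 14.148). Then |AF| = |F − A| = 19.199.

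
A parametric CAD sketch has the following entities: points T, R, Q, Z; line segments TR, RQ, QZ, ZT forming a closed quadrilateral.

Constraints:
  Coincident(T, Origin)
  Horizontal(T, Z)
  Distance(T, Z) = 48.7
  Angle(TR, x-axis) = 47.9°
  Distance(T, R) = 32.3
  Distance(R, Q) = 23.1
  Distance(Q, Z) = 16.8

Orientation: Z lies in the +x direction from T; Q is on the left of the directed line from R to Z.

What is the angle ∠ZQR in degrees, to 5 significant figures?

129.14°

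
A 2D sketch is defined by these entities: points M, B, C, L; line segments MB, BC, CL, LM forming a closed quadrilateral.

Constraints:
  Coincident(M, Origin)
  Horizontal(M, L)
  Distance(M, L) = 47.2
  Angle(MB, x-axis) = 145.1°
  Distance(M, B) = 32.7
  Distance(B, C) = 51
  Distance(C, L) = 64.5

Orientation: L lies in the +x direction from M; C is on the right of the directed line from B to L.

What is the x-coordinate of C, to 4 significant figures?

-10.16

Checks: M = (0.00, 0.00) ✓; |BC| = 51.00 ✓; |CL| = 64.50 ✓.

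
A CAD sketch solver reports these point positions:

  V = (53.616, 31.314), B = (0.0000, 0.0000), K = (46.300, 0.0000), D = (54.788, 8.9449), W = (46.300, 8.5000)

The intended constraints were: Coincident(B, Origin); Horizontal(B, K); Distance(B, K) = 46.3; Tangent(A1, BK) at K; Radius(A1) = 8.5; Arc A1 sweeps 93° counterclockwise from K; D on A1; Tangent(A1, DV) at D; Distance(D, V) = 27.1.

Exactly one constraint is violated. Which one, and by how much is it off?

Distance(D, V) = 27.1 — off by 4.70.

B = (0.00, 0.00) ✓; B.y = 0.00, K.y = 0.00 ✓; |BK| = 46.30 ✓; ∠(WK, KB) = 90.00° ✓; |WK| = 8.500 ✓; bearing(W→D) − bearing(W→K) = 93.00° ✓; |WD| = 8.500 ✓; ∠(WD, DV) = 90.00° ✓; |DV| = 22.40 ✗.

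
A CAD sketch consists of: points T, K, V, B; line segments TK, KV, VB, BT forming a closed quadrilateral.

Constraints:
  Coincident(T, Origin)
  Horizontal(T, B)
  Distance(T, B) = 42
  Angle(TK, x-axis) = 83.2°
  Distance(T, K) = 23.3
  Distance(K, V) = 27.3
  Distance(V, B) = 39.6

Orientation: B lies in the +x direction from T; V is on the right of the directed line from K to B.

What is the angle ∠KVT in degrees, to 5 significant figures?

32.468°

Checks: |KV| = 27.30 ✓; |VB| = 39.60 ✓.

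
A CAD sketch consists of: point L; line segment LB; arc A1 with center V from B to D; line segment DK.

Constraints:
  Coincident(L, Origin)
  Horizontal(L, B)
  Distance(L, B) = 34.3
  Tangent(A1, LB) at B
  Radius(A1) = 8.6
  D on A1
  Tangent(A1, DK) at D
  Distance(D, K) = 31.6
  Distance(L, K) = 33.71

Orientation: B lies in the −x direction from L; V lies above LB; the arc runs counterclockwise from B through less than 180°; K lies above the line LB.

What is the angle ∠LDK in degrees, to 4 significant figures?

69.53°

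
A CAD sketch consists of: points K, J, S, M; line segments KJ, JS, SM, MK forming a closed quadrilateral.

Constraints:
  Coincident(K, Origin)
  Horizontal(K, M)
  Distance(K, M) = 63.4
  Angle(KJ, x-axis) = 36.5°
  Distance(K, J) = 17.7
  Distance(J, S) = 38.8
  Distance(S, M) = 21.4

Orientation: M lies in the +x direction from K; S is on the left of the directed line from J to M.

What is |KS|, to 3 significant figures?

55.3

K is at the origin; KM is horizontal with |KM| = 63.4 and M in +x, so M = (63.4, 0). KJ runs at 36.5° with |KJ| = 17.7, so J = (14.2, 10.5). S is determined by |JS| = 38.8 and |SM| = 21.4 together: it lies at the intersection of circle(J, 38.8) and circle(M, 21.4). With |JM| = 50.3, the foot of the radical line on JM is 35.6 from J and the perpendicular offset is √(38.8² − 35.6²) = 15.5. Taking the left-of-JM solution: S = (52.2, 18.3).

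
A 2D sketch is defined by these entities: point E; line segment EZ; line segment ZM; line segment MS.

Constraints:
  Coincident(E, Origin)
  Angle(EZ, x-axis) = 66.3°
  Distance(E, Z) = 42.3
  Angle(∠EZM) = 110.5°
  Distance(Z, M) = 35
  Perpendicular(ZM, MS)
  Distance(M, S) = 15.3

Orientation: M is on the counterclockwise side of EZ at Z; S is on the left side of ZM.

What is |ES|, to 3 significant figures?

55.4

∠EZM = 110.5°, so ZM runs at 66.3° + (180° − 110.5°) = 136° from the x-axis; with |ZM| = 35.0, M = Z + 35.0·(cos 136°, sin 136°) = (-8.09, 63.1). ZM ⟂ MS; with |MS| = 15.3 on the left of ZM, S = M + 15.3·(-0.697, -0.717) = (-18.8, 52.2). Then |ES| = |S − E| = 55.4.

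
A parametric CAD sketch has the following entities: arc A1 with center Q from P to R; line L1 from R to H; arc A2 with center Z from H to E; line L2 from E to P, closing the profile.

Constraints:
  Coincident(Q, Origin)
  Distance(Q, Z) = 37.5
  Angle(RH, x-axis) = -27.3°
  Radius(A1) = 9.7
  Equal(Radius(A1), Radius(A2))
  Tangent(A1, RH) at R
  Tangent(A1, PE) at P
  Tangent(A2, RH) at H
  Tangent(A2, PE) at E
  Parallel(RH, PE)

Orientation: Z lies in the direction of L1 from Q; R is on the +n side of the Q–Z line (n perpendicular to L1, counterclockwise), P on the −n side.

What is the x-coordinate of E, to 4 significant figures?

28.87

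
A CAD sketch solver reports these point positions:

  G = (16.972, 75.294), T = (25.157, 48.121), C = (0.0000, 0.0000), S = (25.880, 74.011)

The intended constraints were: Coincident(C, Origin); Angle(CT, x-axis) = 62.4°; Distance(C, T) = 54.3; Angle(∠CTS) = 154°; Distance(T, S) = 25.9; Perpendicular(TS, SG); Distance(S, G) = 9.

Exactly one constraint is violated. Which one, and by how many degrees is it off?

Perpendicular(TS, SG) — off by 6.60°.

C = (0.00, 0.00) ✓; CT at 62.40° ✓; |CT| = 54.30 ✓; ∠CTS = 154.0° ✓; |TS| = 25.90 ✓; ∠(TS, SG) = 83.40° ✗; |SG| = 9.000 ✓.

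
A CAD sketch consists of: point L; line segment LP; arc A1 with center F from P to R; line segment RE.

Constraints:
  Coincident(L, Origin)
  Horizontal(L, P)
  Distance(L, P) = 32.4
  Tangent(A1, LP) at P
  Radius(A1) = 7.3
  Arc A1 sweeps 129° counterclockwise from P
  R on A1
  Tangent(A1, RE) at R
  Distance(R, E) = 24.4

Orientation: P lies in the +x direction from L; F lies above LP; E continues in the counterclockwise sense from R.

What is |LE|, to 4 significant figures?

38.32

On A1, P sits at bearing -90° from F; a 129° counterclockwise sweep puts R at bearing 39°, so R = F + 7.3·(cos 39°, sin 39°) = (38.07, 11.89). Since A1 is tangent to RE there, FR ⟂ RE, so RE runs along (−sin 39°, cos 39°); with |RE| = 24.4, E = (22.72, 30.86). Then |LE| = |E − L| = 38.32.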